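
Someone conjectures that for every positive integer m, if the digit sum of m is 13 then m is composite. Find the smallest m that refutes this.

m = 67

We need the least positive integer m for which the digit sum of m is 13 but m is prime.
For m = 49, 58 the conclusion holds.
m = 67: digit sum 13; 67 is prime, not composite.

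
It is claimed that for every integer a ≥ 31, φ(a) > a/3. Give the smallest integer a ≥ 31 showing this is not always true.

a = 36

We need the least integer a ≥ 31 for which the claim fails.
The first 5 eligible values, up to a = 35, all satisfy the conclusion.
a = 36: φ(36) = 12 and 36/3 = 12, so φ(36) ≤ 36/3.
Thus a = 36 disproves the claim, and no smaller a works.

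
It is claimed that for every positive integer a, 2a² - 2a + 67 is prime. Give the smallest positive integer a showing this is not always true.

a = 4

A counterexample is any positive integer a such that 2a² - 2a + 67 is not prime; we check each in order.
For a = 1, 2, 3 the conclusion holds.
a = 4: 2a² - 2a + 67 = 91 = 7 × 13, composite.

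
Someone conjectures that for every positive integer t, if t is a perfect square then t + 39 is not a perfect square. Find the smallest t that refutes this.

t = 25

t = 1: 1 + 39 = 40, not a perfect square.
t = 4: 4 + 39 = 43, not a perfect square.
t = 9: 9 + 39 = 48, not a perfect square.
t = 16: 16 + 39 = 55, not a perfect square.
t = 25: 25 = 5² and 25 + 39 = 64 = 8².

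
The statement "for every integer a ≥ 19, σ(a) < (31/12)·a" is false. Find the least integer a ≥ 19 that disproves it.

A counterexample is any integer a ≥ 19 such that the claim fails; we check each in order.
For a = 19, 20, 21, 22, …, 45, 46, 47 the conclusion holds.
a = 48: σ(48) = 124; 124 ≥ 124.

a = 48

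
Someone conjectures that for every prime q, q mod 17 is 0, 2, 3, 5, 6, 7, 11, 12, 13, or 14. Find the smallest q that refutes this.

q = 43

The first 13 eligible values, up to q = 41, all satisfy the conclusion.
q = 43: 43 mod 17 = 9 — not in {0, 2, 3, 5, 6, 7, 11, 12, 13, 14}.
So q = 43 is the smallest counterexample.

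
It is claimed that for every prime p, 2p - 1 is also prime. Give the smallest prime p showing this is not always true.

p = 5

For p = 2, 3 the conclusion holds.
p = 5: 2p - 1 = 9 = 3 × 3, not prime.
Hence p = 5 is a counterexample.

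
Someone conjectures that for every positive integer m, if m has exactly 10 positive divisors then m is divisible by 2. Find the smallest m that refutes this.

m = 405

A counterexample is any positive integer m such that m has exactly 10 positive divisors but m is not divisible by 2; we check each in order.
For m = 48, 80, 112, 162, 176, 208, 272, 304, 368 the conclusion holds.
m = 405: τ(405) = 10; 405 mod 2 = 1.
Hence m = 405 is a counterexample.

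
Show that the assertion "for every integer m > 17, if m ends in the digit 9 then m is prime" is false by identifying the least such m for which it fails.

A counterexample is any integer m > 17 such that m ends in the digit 9 but m is not prime; we check each in order.
m = 19: 19 ends in 9 and is prime.
m = 29: 29 ends in 9 and is prime.
m = 39: 39 ends in 9; 39 = 3 × 13, composite.

m = 39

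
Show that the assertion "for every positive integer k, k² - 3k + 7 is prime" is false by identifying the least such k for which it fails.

A counterexample is any positive integer k such that k² - 3k + 7 is not prime; we check each in order.
The first 5 eligible values, up to k = 5, all satisfy the conclusion.
k = 6: k² - 3k + 7 = 25 = 5 × 5, composite.

k = 6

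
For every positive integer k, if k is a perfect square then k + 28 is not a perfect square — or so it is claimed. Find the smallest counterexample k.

We need the least positive integer k for which k is a perfect square but k + 28 is a perfect square.
For k = 1, 4, 9, 16, 25 the conclusion holds.
k = 36: 36 = 6² and 36 + 28 = 64 = 8².
So k = 36 is the smallest counterexample.

k = 36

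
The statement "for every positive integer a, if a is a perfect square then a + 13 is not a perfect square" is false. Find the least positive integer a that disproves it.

a = 36

A counterexample is any positive integer a such that a is a perfect square but a + 13 is a perfect square; we check each in order.
For a = 1, 4, 9, 16, 25 the conclusion holds.
a = 36: 36 = 6² and 36 + 13 = 49 = 7².
So a = 36 is the smallest counterexample.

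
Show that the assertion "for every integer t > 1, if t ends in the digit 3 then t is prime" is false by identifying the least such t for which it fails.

t = 33

We need the least integer t > 1 for which t ends in the digit 3 but t is not prime.
t = 3: 3 ends in 3 and is prime.
t = 13: 13 ends in 3 and is prime.
t = 23: 23 ends in 3 and is prime.
t = 33: 33 ends in 3; 33 = 3 × 11, composite.
Hence t = 33 is a counterexample.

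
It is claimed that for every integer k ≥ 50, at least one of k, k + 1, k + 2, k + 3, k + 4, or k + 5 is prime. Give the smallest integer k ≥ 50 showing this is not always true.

A counterexample is any integer k ≥ 50 such that k, k + 1, k + 2, k + 3, k + 4, k + 5 are all composite; we check each in order.
For k = 50, 51, 52, 53, …, 87, 88, 89 the conclusion holds.
k = 90: 90 = 2 × 45; 91 = 7 × 13; 92 = 2 × 46; 93 = 3 × 31; 94 = 2 × 47; 95 = 5 × 19 — all composite.
So k = 90 is the smallest counterexample.

k = 90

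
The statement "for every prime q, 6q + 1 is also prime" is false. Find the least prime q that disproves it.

A counterexample is any prime q such that 6q + 1 is not prime; we check each in order.
q = 2: 6q + 1 = 13, prime.
q = 3: 6q + 1 = 19, prime.
q = 5: 6q + 1 = 31, prime.
q = 7: 6q + 1 = 43, prime.
q = 11: 6q + 1 = 67, prime.
q = 13: 6q + 1 = 79, prime.
q = 17: 6q + 1 = 103, prime.
q = 19: 6q + 1 = 115 = 5 × 23, not prime.
Hence q = 19 is a counterexample.

q = 19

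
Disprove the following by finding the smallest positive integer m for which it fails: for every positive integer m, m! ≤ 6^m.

Check each positive integer m in order until m! > 6^m.
The first 13 eligible values, up to m = 13, all satisfy the conclusion.
m = 14: m! = 87178291200 and 6^m = 78364164096, so 87178291200 > 78364164096.
So m = 14 is the smallest counterexample.

m = 14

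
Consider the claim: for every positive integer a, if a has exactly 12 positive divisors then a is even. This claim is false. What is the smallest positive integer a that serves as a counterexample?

For a = 60, 72, 84, 90, …, 294, 306, 308 the conclusion holds.
a = 315: divisors of 315: 12 divisors; 315 is odd.
Hence a = 315 is a counterexample.

a = 315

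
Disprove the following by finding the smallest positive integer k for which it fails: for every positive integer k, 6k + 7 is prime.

k = 3

A counterexample is any positive integer k such that 6k + 7 is not prime; we check each in order.
For k = 1, 2 the conclusion holds.
k = 3: 6k + 7 = 25 = 5 × 5, composite.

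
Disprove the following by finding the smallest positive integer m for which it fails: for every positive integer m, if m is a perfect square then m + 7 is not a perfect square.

m = 9

We need the least positive integer m for which m is a perfect square but m + 7 is a perfect square.
m = 1: 1 + 7 = 8, not a perfect square.
m = 4: 4 + 7 = 11, not a perfect square.
m = 9: 9 = 3² and 9 + 7 = 16 = 4².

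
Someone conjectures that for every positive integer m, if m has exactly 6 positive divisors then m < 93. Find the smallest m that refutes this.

m = 98

Check each positive integer m in order until m has exactly 6 positive divisors but the claim fails.
For m = 12, 18, 20, 28, …, 75, 76, 92 the conclusion holds.
m = 98: τ(98) = 6; 98 ≥ 93.
Hence m = 98 is a counterexample.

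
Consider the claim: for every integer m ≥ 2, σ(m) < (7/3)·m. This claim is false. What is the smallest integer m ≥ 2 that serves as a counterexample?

m = 12

A counterexample is any integer m ≥ 2 such that the claim fails; we check each in order.
The first 10 eligible values, up to m = 11, all satisfy the conclusion.
m = 12: σ(12) = 28; 28 ≥ 28.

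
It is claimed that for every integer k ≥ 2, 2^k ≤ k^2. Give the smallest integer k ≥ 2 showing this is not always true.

k = 5

Check each integer k ≥ 2 in order until 2^k > k^2.
k = 2: 2^k = 4 and k^2 = 4, so 4 ≤ 4.
k = 3: 2^k = 8 and k^2 = 9, so 8 ≤ 9.
k = 4: 2^k = 16 and k^2 = 16, so 16 ≤ 16.
k = 5: 2^k = 32 and k^2 = 25, so 32 > 25.
Thus k = 5 disproves the claim, and no smaller k works.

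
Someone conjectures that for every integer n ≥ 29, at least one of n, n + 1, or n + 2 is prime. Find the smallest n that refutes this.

n = 32

n = 29: 29 is prime.
n = 30: 31 is prime.
n = 31: 31 is prime.
n = 32: 32 = 2 × 16; 33 = 3 × 11; 34 = 2 × 17 — all composite.
Thus n = 32 disproves the claim, and no smaller n works.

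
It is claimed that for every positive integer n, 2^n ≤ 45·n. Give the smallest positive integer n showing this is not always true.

For n = 1, 2, 3, 4, 5, 6, 7, 8 the conclusion holds.
n = 9: 2^n = 512 and 45·n = 405, so 512 > 405.

n = 9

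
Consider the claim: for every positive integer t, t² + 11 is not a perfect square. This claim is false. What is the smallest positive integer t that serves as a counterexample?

For t = 1, 2, 3, 4 the conclusion holds.
t = 5: 5² + 11 = 36 = 6², a perfect square.
So t = 5 is the smallest counterexample.

t = 5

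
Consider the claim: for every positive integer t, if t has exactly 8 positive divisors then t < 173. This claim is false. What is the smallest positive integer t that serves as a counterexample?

t = 174

We need the least positive integer t for which t has exactly 8 positive divisors but the claim fails.
For t = 24, 30, 40, 42, …, 154, 165, 170 the conclusion holds.
t = 174: τ(174) = 8; 174 ≥ 173.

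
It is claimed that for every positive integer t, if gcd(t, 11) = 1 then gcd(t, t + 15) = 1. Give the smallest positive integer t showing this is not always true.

For t = 1, 2 the conclusion holds.
t = 3: gcd(3, 18) = 3.

t = 3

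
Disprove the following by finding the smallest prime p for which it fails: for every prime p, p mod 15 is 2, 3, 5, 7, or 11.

p = 13

Check each prime p in order until the claim fails.
For p = 2, 3, 5, 7, 11 the conclusion holds.
p = 13: 13 mod 15 = 13 — not in {2, 3, 5, 7, 11}.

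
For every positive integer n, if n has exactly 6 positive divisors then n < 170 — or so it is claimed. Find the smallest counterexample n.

n = 171

For n = 12, 18, 20, 28, …, 148, 153, 164 the conclusion holds.
n = 171: τ(171) = 6; 171 ≥ 170.
Thus n = 171 disproves the claim, and no smaller n works.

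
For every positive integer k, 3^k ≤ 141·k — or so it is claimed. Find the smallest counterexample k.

k = 7

Check each positive integer k in order until 3^k > 141·k.
The first 6 eligible values, up to k = 6, all satisfy the conclusion.
k = 7: 3^k = 2187 and 141·k = 987, so 2187 > 987.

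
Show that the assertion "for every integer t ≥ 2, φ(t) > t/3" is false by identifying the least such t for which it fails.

We need the least integer t ≥ 2 for which the claim fails.
For t = 2, 3, 4, 5 the conclusion holds.
t = 6: φ(6) = 2 and 6/3 = 2, so φ(6) ≤ 6/3.
Hence t = 6 is a counterexample.

t = 6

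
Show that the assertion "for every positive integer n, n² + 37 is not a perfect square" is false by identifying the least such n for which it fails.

Check each positive integer n in order until n² + 37 is a perfect square.
The first 17 eligible values, up to n = 17, all satisfy the conclusion.
n = 18: 18² + 37 = 361 = 19², a perfect square.
So n = 18 is the smallest counterexample.

n = 18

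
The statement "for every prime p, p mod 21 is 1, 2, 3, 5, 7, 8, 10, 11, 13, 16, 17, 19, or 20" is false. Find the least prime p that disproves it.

The first 18 eligible values, up to p = 61, all satisfy the conclusion.
p = 67: 67 mod 21 = 4 — not in {1, 2, 3, 5, 7, 8, 10, 11, 13, 16, 17, 19, 20}.

p = 67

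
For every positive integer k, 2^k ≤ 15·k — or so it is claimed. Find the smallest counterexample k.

We need the least positive integer k for which 2^k > 15·k.
For k = 1, 2, 3, 4, 5, 6 the conclusion holds.
k = 7: 2^k = 128 and 15·k = 105, so 128 > 105.
So k = 7 is the smallest counterexample.

k = 7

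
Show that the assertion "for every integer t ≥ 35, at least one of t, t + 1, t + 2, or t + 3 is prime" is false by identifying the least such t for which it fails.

t = 48

We need the least integer t ≥ 35 for which t, t + 1, t + 2, t + 3 are all composite.
The first 13 eligible values, up to t = 47, all satisfy the conclusion.
t = 48: 48 = 2 × 24; 49 = 7 × 7; 50 = 2 × 25; 51 = 3 × 17 — all composite.
Thus t = 48 disproves the claim, and no smaller t works.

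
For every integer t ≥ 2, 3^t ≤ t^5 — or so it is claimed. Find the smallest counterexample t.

Check each integer t ≥ 2 in order until 3^t > t^5.
For t = 2, 3, 4, 5, 6, 7, 8, 9, 10 the conclusion holds.
t = 11: 3^t = 177147 and t^5 = 161051, so 177147 > 161051.

t = 11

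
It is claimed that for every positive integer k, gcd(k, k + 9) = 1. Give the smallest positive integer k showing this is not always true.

Check each positive integer k in order until gcd(k, k + 9) > 1.
k = 1: gcd(1, 10) = 1.
k = 2: gcd(2, 11) = 1.
k = 3: gcd(3, 12) = 3.
Thus k = 3 disproves the claim, and no smaller k works.

k = 3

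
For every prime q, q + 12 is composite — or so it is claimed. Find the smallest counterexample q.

Check each prime q in order until q + 12 is prime.
q = 2: q + 12 = 14 = 2 × 7, composite.
q = 3: q + 12 = 15 = 3 × 5, composite.
q = 5: q + 12 = 17, prime — not composite.

q = 5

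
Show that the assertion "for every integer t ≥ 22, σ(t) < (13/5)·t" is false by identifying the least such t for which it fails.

For t = 22, 23, 24, 25, …, 57, 58, 59 the conclusion holds.
t = 60: σ(60) = 168; 168 ≥ 156.
So t = 60 is the smallest counterexample.

t = 60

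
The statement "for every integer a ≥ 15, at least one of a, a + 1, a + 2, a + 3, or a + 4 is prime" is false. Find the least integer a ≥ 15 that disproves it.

Check each integer a ≥ 15 in order until a, a + 1, a + 2, a + 3, a + 4 are all composite.
The first 9 eligible values, up to a = 23, all satisfy the conclusion.
a = 24: 24 = 2 × 12; 25 = 5 × 5; 26 = 2 × 13; 27 = 3 × 9; 28 = 2 × 14 — all composite.
Thus a = 24 disproves the claim, and no smaller a works.

a = 24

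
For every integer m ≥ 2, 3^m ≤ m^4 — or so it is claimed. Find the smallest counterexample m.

We need the least integer m ≥ 2 for which 3^m > m^4.
The first 6 eligible values, up to m = 7, all satisfy the conclusion.
m = 8: 3^m = 6561 and m^4 = 4096, so 6561 > 4096.

m = 8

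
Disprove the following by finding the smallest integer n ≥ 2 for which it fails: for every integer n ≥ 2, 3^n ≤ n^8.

For n = 2, 3, 4, 5, …, 20, 21, 22 the conclusion holds.
n = 23: 3^n = 94143178827 and n^8 = 78310985281, so 94143178827 > 78310985281.
So n = 23 is the smallest counterexample.

n = 23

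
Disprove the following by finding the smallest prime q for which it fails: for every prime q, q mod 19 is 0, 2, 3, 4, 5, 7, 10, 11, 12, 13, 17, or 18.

q = 47

Check each prime q in order until the claim fails.
For q = 2, 3, 5, 7, …, 37, 41, 43 the conclusion holds.
q = 47: 47 mod 19 = 9 — not in {0, 2, 3, 4, 5, 7, 10, 11, 12, 13, 17, 18}.
Hence q = 47 is a counterexample.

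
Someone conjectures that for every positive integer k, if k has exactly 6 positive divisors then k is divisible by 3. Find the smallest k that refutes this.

Check each positive integer k in order until k has exactly 6 positive divisors but k is not divisible by 3.
For k = 12, 18 the conclusion holds.
k = 20: τ(20) = 6; 20 mod 3 = 2.

k = 20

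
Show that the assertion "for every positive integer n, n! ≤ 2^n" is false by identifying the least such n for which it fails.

For n = 1, 2, 3 the conclusion holds.
n = 4: n! = 24 and 2^n = 16, so 24 > 16.
So n = 4 is the smallest counterexample.

n = 4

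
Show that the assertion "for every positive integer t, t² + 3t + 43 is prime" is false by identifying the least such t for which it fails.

For t = 1, 2, 3, 4, …, 36, 37, 38 the conclusion holds.
t = 39: t² + 3t + 43 = 1681 = 41 × 41, composite.

t = 39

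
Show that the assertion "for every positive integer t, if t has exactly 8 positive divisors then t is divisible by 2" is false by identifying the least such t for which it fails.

We need the least positive integer t for which t has exactly 8 positive divisors but t is not divisible by 2.
The first 12 eligible values, up to t = 104, all satisfy the conclusion.
t = 105: τ(105) = 8; 105 mod 2 = 1.

t = 105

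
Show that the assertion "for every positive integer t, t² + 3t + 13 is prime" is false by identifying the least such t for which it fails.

t = 9

We need the least positive integer t for which t² + 3t + 13 is not prime.
For t = 1, 2, 3, 4, 5, 6, 7, 8 the conclusion holds.
t = 9: t² + 3t + 13 = 121 = 11 × 11, composite.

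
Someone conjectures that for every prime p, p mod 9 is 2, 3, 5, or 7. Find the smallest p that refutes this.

A counterexample is any prime p such that the claim fails; we check each in order.
p = 2: 2 mod 9 = 2.
p = 3: 3 mod 9 = 3.
p = 5: 5 mod 9 = 5.
p = 7: 7 mod 9 = 7.
p = 11: 11 mod 9 = 2.
p = 13: 13 mod 9 = 4 — not in {2, 3, 5, 7}.
Thus p = 13 disproves the claim, and no smaller p works.

p = 13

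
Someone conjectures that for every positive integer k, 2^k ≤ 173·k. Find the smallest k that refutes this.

k = 11

For k = 1, 2, 3, 4, 5, 6, 7, 8, 9, 10 the conclusion holds.
k = 11: 2^k = 2048 and 173·k = 1903, so 2048 > 1903.
So k = 11 is the smallest counterexample.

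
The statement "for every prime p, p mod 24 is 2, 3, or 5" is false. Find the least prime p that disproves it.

p = 7

A counterexample is any prime p such that the claim fails; we check each in order.
For p = 2, 3, 5 the conclusion holds.
p = 7: 7 mod 24 = 7 — not in {2, 3, 5}.
So p = 7 is the smallest counterexample.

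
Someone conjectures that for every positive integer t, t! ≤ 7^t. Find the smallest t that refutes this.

t = 17

A counterexample is any positive integer t such that t! > 7^t; we check each in order.
The first 16 eligible values, up to t = 16, all satisfy the conclusion.
t = 17: t! = 355687428096000 and 7^t = 232630513987207, so 355687428096000 > 232630513987207.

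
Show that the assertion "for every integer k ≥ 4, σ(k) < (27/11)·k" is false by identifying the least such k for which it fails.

k = 24

The first 20 eligible values, up to k = 23, all satisfy the conclusion.
k = 24: σ(24) = 60; 60 ≥ 648/11.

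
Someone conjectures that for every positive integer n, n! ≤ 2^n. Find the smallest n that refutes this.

n = 4

For n = 1, 2, 3 the conclusion holds.
n = 4: n! = 24 and 2^n = 16, so 24 > 16.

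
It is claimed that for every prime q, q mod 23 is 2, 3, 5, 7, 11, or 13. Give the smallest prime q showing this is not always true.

q = 17

The first 6 eligible values, up to q = 13, all satisfy the conclusion.
q = 17: 17 mod 23 = 17 — not in {2, 3, 5, 7, 11, 13}.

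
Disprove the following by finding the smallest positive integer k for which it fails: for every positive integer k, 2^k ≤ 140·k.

k = 11

The first 10 eligible values, up to k = 10, all satisfy the conclusion.
k = 11: 2^k = 2048 and 140·k = 1540, so 2048 > 1540.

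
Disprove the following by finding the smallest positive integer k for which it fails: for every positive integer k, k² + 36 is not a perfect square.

A counterexample is any positive integer k such that k² + 36 is a perfect square; we check each in order.
k = 1: 1² + 36 = 37, not a perfect square.
k = 2: 2² + 36 = 40, not a perfect square.
k = 3: 3² + 36 = 45, not a perfect square.
k = 4: 4² + 36 = 52, not a perfect square.
k = 5: 5² + 36 = 61, not a perfect square.
k = 6: 6² + 36 = 72, not a perfect square.
k = 7: 7² + 36 = 85, not a perfect square.
k = 8: 8² + 36 = 100 = 10², a perfect square.

k = 8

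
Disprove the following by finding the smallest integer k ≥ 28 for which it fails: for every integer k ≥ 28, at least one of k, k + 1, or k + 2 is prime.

Check each integer k ≥ 28 in order until k, k + 1, k + 2 are all composite.
k = 28: 29 is prime.
k = 29: 29 is prime.
k = 30: 31 is prime.
k = 31: 31 is prime.
k = 32: 32 = 2 × 16; 33 = 3 × 11; 34 = 2 × 17 — all composite.

k = 32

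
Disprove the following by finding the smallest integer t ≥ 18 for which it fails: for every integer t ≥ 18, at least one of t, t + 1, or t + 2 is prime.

For t = 18, 19 the conclusion holds.
t = 20: 20 = 2 × 10; 21 = 3 × 7; 22 = 2 × 11 — all composite.

t = 20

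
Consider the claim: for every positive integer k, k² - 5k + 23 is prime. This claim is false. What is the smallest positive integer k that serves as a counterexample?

We need the least positive integer k for which k² - 5k + 23 is not prime.
The first 18 eligible values, up to k = 18, all satisfy the conclusion.
k = 19: k² - 5k + 23 = 289 = 17 × 17, composite.
So k = 19 is the smallest counterexample.

k = 19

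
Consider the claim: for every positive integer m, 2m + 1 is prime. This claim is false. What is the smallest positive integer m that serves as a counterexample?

m = 1: 2m + 1 = 3, prime.
m = 2: 2m + 1 = 5, prime.
m = 3: 2m + 1 = 7, prime.
m = 4: 2m + 1 = 9 = 3 × 3, composite.
Hence m = 4 is a counterexample.

m = 4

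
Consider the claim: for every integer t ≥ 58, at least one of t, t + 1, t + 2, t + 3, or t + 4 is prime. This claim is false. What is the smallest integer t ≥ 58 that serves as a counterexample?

t = 62

Check each integer t ≥ 58 in order until t, t + 1, t + 2, t + 3, t + 4 are all composite.
The first 4 eligible values, up to t = 61, all satisfy the conclusion.
t = 62: 62 = 2 × 31; 63 = 3 × 21; 64 = 2 × 32; 65 = 5 × 13; 66 = 2 × 33 — all composite.
So t = 62 is the smallest counterexample.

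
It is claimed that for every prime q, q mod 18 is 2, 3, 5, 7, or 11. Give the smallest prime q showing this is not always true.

We need the least prime q for which the claim fails.
The first 5 eligible values, up to q = 11, all satisfy the conclusion.
q = 13: 13 mod 18 = 13 — not in {2, 3, 5, 7, 11}.

q = 13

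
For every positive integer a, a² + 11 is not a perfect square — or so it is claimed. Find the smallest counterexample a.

a = 5

For a = 1, 2, 3, 4 the conclusion holds.
a = 5: 5² + 11 = 36 = 6², a perfect square.
Hence a = 5 is a counterexample.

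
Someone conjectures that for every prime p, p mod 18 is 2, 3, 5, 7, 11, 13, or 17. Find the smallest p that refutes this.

p = 19

Check each prime p in order until the claim fails.
For p = 2, 3, 5, 7, 11, 13, 17 the conclusion holds.
p = 19: 19 mod 18 = 1 — not in {2, 3, 5, 7, 11, 13, 17}.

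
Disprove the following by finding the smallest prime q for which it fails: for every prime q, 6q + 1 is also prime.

q = 19

We need the least prime q for which 6q + 1 is not prime.
q = 2: 6q + 1 = 13, prime.
q = 3: 6q + 1 = 19, prime.
q = 5: 6q + 1 = 31, prime.
q = 7: 6q + 1 = 43, prime.
q = 11: 6q + 1 = 67, prime.
q = 13: 6q + 1 = 79, prime.
q = 17: 6q + 1 = 103, prime.
q = 19: 6q + 1 = 115 = 5 × 23, not prime.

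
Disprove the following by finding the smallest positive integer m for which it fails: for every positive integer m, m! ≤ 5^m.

m = 12

For m = 1, 2, 3, 4, …, 9, 10, 11 the conclusion holds.
m = 12: m! = 479001600 and 5^m = 244140625, so 479001600 > 244140625.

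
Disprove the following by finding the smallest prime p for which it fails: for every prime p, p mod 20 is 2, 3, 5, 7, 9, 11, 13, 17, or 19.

Check each prime p in order until the claim fails.
For p = 2, 3, 5, 7, …, 29, 31, 37 the conclusion holds.
p = 41: 41 mod 20 = 1 — not in {2, 3, 5, 7, 9, 11, 13, 17, 19}.

p = 41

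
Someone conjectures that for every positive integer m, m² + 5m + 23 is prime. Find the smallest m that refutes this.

m = 14

A counterexample is any positive integer m such that m² + 5m + 23 is not prime; we check each in order.
For m = 1, 2, 3, 4, …, 11, 12, 13 the conclusion holds.
m = 14: m² + 5m + 23 = 289 = 17 × 17, composite.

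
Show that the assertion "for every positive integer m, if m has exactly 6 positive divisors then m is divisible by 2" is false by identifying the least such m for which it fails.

m = 45

A counterexample is any positive integer m such that m has exactly 6 positive divisors but m is not divisible by 2; we check each in order.
For m = 12, 18, 20, 28, 32, 44 the conclusion holds.
m = 45: τ(45) = 6; 45 mod 2 = 1.
Hence m = 45 is a counterexample.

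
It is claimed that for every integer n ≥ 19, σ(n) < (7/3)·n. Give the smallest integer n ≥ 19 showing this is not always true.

We need the least integer n ≥ 19 for which the claim fails.
For n = 19, 20, 21, 22, 23 the conclusion holds.
n = 24: σ(24) = 60; 60 ≥ 56.

n = 24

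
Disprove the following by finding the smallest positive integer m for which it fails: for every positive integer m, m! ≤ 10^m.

Check each positive integer m in order until m! > 10^m.
The first 24 eligible values, up to m = 24, all satisfy the conclusion.
m = 25: m! = 15511210043330985984000000 and 10^m = 10000000000000000000000000, so 15511210043330985984000000 > 10000000000000000000000000.
So m = 25 is the smallest counterexample.

m = 25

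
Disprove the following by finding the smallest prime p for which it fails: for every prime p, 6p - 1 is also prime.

Check each prime p in order until 6p - 1 is not prime.
For p = 2, 3, 5, 7 the conclusion holds.
p = 11: 6p - 1 = 65 = 5 × 13, not prime.

p = 11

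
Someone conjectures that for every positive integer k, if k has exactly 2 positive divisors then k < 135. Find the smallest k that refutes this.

k = 137

A counterexample is any positive integer k such that k has exactly 2 positive divisors but the claim fails; we check each in order.
The first 32 eligible values, up to k = 131, all satisfy the conclusion.
k = 137: τ(137) = 2; 137 ≥ 135.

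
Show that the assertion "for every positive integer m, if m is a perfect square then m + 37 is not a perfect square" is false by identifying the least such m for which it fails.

For m = 1, 4, 9, 16, …, 225, 256, 289 the conclusion holds.
m = 324: 324 = 18² and 324 + 37 = 361 = 19².
So m = 324 is the smallest counterexample.

m = 324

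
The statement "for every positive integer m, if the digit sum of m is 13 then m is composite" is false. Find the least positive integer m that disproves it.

m = 67

Check each positive integer m in order until the digit sum of m is 13 but m is prime.
m = 49: digit sum 13; 49 is composite.
m = 58: digit sum 13; 58 is composite.
m = 67: digit sum 13; 67 is prime, not composite.
Thus m = 67 disproves the claim, and no smaller m works.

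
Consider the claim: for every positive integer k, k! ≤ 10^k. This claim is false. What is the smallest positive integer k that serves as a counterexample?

The first 24 eligible values, up to k = 24, all satisfy the conclusion.
k = 25: k! = 15511210043330985984000000 and 10^k = 10000000000000000000000000, so 15511210043330985984000000 > 10000000000000000000000000.

k = 25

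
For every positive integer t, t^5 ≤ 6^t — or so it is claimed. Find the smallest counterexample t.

We need the least positive integer t for which t^5 > 6^t.
For t = 1, 2 the conclusion holds.
t = 3: t^5 = 243 and 6^t = 216, so 243 > 216.

t = 3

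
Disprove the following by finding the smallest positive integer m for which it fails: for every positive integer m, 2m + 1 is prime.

m = 4

For m = 1, 2, 3 the conclusion holds.
m = 4: 2m + 1 = 9 = 3 × 3, composite.
So m = 4 is the smallest counterexample.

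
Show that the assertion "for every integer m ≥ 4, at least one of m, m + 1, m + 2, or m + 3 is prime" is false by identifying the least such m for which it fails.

m = 24

For m = 4, 5, 6, 7, …, 21, 22, 23 the conclusion holds.
m = 24: 24 = 2 × 12; 25 = 5 × 5; 26 = 2 × 13; 27 = 3 × 9 — all composite.
Hence m = 24 is a counterexample.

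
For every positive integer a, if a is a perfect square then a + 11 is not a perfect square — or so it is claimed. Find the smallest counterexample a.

We need the least positive integer a for which a is a perfect square but a + 11 is a perfect square.
The first 4 eligible values, up to a = 16, all satisfy the conclusion.
a = 25: 25 = 5² and 25 + 11 = 36 = 6².
So a = 25 is the smallest counterexample.

a = 25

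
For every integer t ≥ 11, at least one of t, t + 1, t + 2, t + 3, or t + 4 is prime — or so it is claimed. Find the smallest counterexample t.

Check each integer t ≥ 11 in order until t, t + 1, t + 2, t + 3, t + 4 are all composite.
For t = 11, 12, 13, 14, …, 21, 22, 23 the conclusion holds.
t = 24: 24 = 2 × 12; 25 = 5 × 5; 26 = 2 × 13; 27 = 3 × 9; 28 = 2 × 14 — all composite.

t = 24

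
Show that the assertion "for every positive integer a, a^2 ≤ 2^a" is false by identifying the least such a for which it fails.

a = 3

Check each positive integer a in order until a^2 > 2^a.
a = 1: a^2 = 1 and 2^a = 2, so 1 ≤ 2.
a = 2: a^2 = 4 and 2^a = 4, so 4 ≤ 4.
a = 3: a^2 = 9 and 2^a = 8, so 9 > 8.
Thus a = 3 disproves the claim, and no smaller a works.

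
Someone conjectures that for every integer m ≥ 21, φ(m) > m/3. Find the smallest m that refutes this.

m = 24

For m = 21, 22, 23 the conclusion holds.
m = 24: φ(24) = 8 and 24/3 = 8, so φ(24) ≤ 24/3.
Thus m = 24 disproves the claim, and no smaller m works.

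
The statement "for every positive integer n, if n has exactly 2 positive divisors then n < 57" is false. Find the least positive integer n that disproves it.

n = 59

For n = 2, 3, 5, 7, …, 43, 47, 53 the conclusion holds.
n = 59: τ(59) = 2; 59 ≥ 57.
Thus n = 59 disproves the claim, and no smaller n works.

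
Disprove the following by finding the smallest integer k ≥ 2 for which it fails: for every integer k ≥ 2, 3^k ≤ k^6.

k = 15

A counterexample is any integer k ≥ 2 such that 3^k > k^6; we check each in order.
For k = 2, 3, 4, 5, …, 12, 13, 14 the conclusion holds.
k = 15: 3^k = 14348907 and k^6 = 11390625, so 14348907 > 11390625.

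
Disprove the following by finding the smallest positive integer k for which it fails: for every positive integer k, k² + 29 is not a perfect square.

Check each positive integer k in order until k² + 29 is a perfect square.
For k = 1, 2, 3, 4, …, 11, 12, 13 the conclusion holds.
k = 14: 14² + 29 = 225 = 15², a perfect square.

k = 14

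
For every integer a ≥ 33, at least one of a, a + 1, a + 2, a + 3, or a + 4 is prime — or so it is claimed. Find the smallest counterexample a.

Check each integer a ≥ 33 in order until a, a + 1, a + 2, a + 3, a + 4 are all composite.
The first 15 eligible values, up to a = 47, all satisfy the conclusion.
a = 48: 48 = 2 × 24; 49 = 7 × 7; 50 = 2 × 25; 51 = 3 × 17; 52 = 2 × 26 — all composite.

a = 48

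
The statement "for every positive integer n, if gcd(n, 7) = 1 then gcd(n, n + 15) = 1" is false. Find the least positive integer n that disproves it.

We need the least positive integer n for which gcd(n, 7) = 1 but gcd(n, n + 15) > 1.
n = 1: gcd(1, 16) = 1.
n = 2: gcd(2, 17) = 1.
n = 3: gcd(3, 18) = 3.
Thus n = 3 disproves the claim, and no smaller n works.

n = 3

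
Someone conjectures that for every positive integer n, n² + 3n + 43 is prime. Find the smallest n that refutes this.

Check each positive integer n in order until n² + 3n + 43 is not prime.
The first 38 eligible values, up to n = 38, all satisfy the conclusion.
n = 39: n² + 3n + 43 = 1681 = 41 × 41, composite.

n = 39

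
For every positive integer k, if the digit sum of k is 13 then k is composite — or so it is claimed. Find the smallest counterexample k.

k = 67

For k = 49, 58 the conclusion holds.
k = 67: digit sum 13; 67 is prime, not composite.
Hence k = 67 is a counterexample.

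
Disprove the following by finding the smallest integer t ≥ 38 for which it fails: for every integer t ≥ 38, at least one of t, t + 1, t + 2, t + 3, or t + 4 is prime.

t = 48

We need the least integer t ≥ 38 for which t, t + 1, t + 2, t + 3, t + 4 are all composite.
For t = 38, 39, 40, 41, 42, 43, 44, 45, 46, 47 the conclusion holds.
t = 48: 48 = 2 × 24; 49 = 7 × 7; 50 = 2 × 25; 51 = 3 × 17; 52 = 2 × 26 — all composite.
Thus t = 48 disproves the claim, and no smaller t works.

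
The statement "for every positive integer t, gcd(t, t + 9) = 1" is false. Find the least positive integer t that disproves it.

t = 3

We need the least positive integer t for which gcd(t, t + 9) > 1.
t = 1: gcd(1, 10) = 1.
t = 2: gcd(2, 11) = 1.
t = 3: gcd(3, 12) = 3.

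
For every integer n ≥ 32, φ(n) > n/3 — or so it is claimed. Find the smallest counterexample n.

Check each integer n ≥ 32 in order until the claim fails.
n = 32: φ(32) = 16 and 32/3 = 32/3, so φ(32) > 32/3.
n = 33: φ(33) = 20 and 33/3 = 11, so φ(33) > 33/3.
n = 34: φ(34) = 16 and 34/3 = 34/3, so φ(34) > 34/3.
n = 35: φ(35) = 24 and 35/3 = 35/3, so φ(35) > 35/3.
n = 36: φ(36) = 12 and 36/3 = 12, so φ(36) ≤ 36/3.

n = 36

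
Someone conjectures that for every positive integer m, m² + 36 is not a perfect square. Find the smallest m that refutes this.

m = 1: 1² + 36 = 37, not a perfect square.
m = 2: 2² + 36 = 40, not a perfect square.
m = 3: 3² + 36 = 45, not a perfect square.
m = 4: 4² + 36 = 52, not a perfect square.
m = 5: 5² + 36 = 61, not a perfect square.
m = 6: 6² + 36 = 72, not a perfect square.
m = 7: 7² + 36 = 85, not a perfect square.
m = 8: 8² + 36 = 100 = 10², a perfect square.

m = 8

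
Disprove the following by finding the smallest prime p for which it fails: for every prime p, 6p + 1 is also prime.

p = 19

Check each prime p in order until 6p + 1 is not prime.
For p = 2, 3, 5, 7, 11, 13, 17 the conclusion holds.
p = 19: 6p + 1 = 115 = 5 × 23, not prime.
Hence p = 19 is a counterexample.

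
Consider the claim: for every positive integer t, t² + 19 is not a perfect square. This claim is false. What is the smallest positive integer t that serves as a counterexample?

t = 9

A counterexample is any positive integer t such that t² + 19 is a perfect square; we check each in order.
t = 1: 1² + 19 = 20, not a perfect square.
t = 2: 2² + 19 = 23, not a perfect square.
t = 3: 3² + 19 = 28, not a perfect square.
t = 4: 4² + 19 = 35, not a perfect square.
t = 5: 5² + 19 = 44, not a perfect square.
t = 6: 6² + 19 = 55, not a perfect square.
t = 7: 7² + 19 = 68, not a perfect square.
t = 8: 8² + 19 = 83, not a perfect square.
t = 9: 9² + 19 = 100 = 10², a perfect square.
So t = 9 is the smallest counterexample.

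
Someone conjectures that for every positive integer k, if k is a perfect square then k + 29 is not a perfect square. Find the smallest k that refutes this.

k = 196

For k = 1, 4, 9, 16, …, 121, 144, 169 the conclusion holds.
k = 196: 196 = 14² and 196 + 29 = 225 = 15².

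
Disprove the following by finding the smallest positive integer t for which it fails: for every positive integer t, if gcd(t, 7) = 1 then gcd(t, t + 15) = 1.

t = 1: gcd(1, 16) = 1.
t = 2: gcd(2, 17) = 1.
t = 3: gcd(3, 18) = 3.
So t = 3 is the smallest counterexample.

t = 3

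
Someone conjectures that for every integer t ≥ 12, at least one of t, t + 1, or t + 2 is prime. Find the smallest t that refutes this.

t = 14

We need the least integer t ≥ 12 for which t, t + 1, t + 2 are all composite.
t = 12: 13 is prime.
t = 13: 13 is prime.
t = 14: 14 = 2 × 7; 15 = 3 × 5; 16 = 2 × 8 — all composite.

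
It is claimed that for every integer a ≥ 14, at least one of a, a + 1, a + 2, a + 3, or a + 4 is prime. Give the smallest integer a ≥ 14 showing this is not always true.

a = 24

For a = 14, 15, 16, 17, 18, 19, 20, 21, 22, 23 the conclusion holds.
a = 24: 24 = 2 × 12; 25 = 5 × 5; 26 = 2 × 13; 27 = 3 × 9; 28 = 2 × 14 — all composite.
So a = 24 is the smallest counterexample.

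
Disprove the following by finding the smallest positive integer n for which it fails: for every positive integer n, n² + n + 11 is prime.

We need the least positive integer n for which n² + n + 11 is not prime.
For n = 1, 2, 3, 4, 5, 6, 7, 8, 9 the conclusion holds.
n = 10: n² + n + 11 = 121 = 11 × 11, composite.
So n = 10 is the smallest counterexample.

n = 10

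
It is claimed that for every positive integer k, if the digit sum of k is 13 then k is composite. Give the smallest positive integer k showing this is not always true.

k = 67

We need the least positive integer k for which the digit sum of k is 13 but k is prime.
For k = 49, 58 the conclusion holds.
k = 67: digit sum 13; 67 is prime, not composite.
So k = 67 is the smallest counterexample.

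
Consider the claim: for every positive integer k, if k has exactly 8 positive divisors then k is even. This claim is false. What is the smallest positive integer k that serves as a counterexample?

k = 105

For k = 24, 30, 40, 42, …, 88, 102, 104 the conclusion holds.
k = 105: divisors of 105: 1, 3, 5, 7, 15, 21, 35, 105; 105 is odd.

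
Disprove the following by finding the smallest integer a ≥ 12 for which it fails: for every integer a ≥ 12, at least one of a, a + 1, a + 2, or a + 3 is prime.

For a = 12, 13, 14, 15, …, 21, 22, 23 the conclusion holds.
a = 24: 24 = 2 × 12; 25 = 5 × 5; 26 = 2 × 13; 27 = 3 × 9 — all composite.

a = 24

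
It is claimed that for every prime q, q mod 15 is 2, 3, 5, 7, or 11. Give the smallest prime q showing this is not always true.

Check each prime q in order until the claim fails.
The first 5 eligible values, up to q = 11, all satisfy the conclusion.
q = 13: 13 mod 15 = 13 — not in {2, 3, 5, 7, 11}.

q = 13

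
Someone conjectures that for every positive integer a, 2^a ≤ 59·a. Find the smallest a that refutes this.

a = 10

We need the least positive integer a for which 2^a > 59·a.
For a = 1, 2, 3, 4, 5, 6, 7, 8, 9 the conclusion holds.
a = 10: 2^a = 1024 and 59·a = 590, so 1024 > 590.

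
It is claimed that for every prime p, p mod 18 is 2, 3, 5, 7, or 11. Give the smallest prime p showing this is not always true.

p = 13

Check each prime p in order until the claim fails.
For p = 2, 3, 5, 7, 11 the conclusion holds.
p = 13: 13 mod 18 = 13 — not in {2, 3, 5, 7, 11}.
Thus p = 13 disproves the claim, and no smaller p works.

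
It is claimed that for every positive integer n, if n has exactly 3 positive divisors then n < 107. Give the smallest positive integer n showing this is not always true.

A counterexample is any positive integer n such that n has exactly 3 positive divisors but the claim fails; we check each in order.
n = 4: τ(4) = 3; 4 < 107.
n = 9: τ(9) = 3; 9 < 107.
n = 25: τ(25) = 3; 25 < 107.
n = 49: τ(49) = 3; 49 < 107.
n = 121: τ(121) = 3; 121 ≥ 107.

n = 121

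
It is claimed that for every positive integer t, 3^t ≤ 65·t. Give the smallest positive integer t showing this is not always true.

A counterexample is any positive integer t such that 3^t > 65·t; we check each in order.
t = 1: 3^t = 3 and 65·t = 65, so 3 ≤ 65.
t = 2: 3^t = 9 and 65·t = 130, so 9 ≤ 130.
t = 3: 3^t = 27 and 65·t = 195, so 27 ≤ 195.
t = 4: 3^t = 81 and 65·t = 260, so 81 ≤ 260.
t = 5: 3^t = 243 and 65·t = 325, so 243 ≤ 325.
t = 6: 3^t = 729 and 65·t = 390, so 729 > 390.

t = 6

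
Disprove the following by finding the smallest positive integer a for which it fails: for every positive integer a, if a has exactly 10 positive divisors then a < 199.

a = 208

The first 5 eligible values, up to a = 176, all satisfy the conclusion.
a = 208: τ(208) = 10; 208 ≥ 199.
Thus a = 208 disproves the claim, and no smaller a works.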